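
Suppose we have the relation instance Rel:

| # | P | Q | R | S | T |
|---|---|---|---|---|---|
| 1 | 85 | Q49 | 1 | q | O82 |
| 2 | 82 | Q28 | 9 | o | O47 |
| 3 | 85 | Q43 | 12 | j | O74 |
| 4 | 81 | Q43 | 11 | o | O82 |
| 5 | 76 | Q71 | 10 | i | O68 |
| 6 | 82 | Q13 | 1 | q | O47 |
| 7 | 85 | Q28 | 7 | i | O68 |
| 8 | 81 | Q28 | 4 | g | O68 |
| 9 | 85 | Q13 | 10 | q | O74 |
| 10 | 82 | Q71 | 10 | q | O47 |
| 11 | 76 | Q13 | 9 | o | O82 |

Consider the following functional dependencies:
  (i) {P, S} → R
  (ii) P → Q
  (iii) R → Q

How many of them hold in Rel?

(i) {P, S} → R: (P=85, S=q): rows 1, 9 → R takes values {1, 10} — violation; (P=82, S=q): rows 6, 10 → R takes values {1, 10} — violation — fails.
(ii) P → Q: P=85: rows 1, 3, 7, 9 → Q takes values {Q49, Q43, Q28, Q13} — violation; P=82: rows 2, 6, 10 → Q takes values {Q28, Q13, Q71} — violation; P=81: rows 4, 8 → Q takes values {Q43, Q28} — violation; P=76: rows 5, 11 → Q takes values {Q71, Q13} — violation — fails.
(iii) R → Q: R=1: rows 1, 6 → Q takes values {Q49, Q13} — violation; R=9: rows 2, 11 → Q takes values {Q28, Q13} — violation; R=10: rows 5, 9, 10 → Q takes values {Q71, Q13} — violation — fails.
None of the 3 dependencies hold.

0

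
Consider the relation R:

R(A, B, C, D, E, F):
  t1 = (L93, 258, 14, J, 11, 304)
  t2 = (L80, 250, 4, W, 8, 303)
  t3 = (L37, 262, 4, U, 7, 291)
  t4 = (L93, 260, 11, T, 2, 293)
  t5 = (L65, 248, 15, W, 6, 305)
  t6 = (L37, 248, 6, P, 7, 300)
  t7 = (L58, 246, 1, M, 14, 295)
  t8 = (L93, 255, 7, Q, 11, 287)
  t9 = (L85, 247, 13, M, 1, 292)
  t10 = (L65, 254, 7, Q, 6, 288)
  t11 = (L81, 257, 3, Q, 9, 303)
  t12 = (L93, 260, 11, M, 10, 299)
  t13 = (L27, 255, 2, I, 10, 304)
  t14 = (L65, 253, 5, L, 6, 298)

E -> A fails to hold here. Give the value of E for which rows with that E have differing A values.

E=11: rows 1, 8 → A = L93, L93 ✓
E=8: row 2 → A = L80 ✓
E=7: rows 3, 6 → A = L37, L37 ✓
E=2: row 4 → A = L93 ✓
E=6: rows 5, 10, 14 → A = L65, L65, L65 ✓
E=14: row 7 → A = L58 ✓
E=1: row 9 → A = L85 ✓
E=9: row 11 → A = L81 ✓
E=10: rows 12, 13 → A takes values {L93, L27} — violation
The only E value with inconsistent A is E=10.

10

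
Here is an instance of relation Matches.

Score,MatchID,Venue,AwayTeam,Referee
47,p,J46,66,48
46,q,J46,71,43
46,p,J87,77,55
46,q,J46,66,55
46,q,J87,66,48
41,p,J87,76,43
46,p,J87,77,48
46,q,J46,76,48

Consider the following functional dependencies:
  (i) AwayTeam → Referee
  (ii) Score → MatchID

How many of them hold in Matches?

(i) AwayTeam → Referee: AwayTeam=66: 3 rows → Referee takes values {48, 55} — violation; AwayTeam=77: 2 rows → Referee takes values {55, 48} — violation; AwayTeam=76: 2 rows → Referee takes values {43, 48} — violation — fails.
(ii) Score → MatchID: Score=46: 6 rows → MatchID takes values {q, p} — violation — fails.
None of the 2 dependencies hold.

0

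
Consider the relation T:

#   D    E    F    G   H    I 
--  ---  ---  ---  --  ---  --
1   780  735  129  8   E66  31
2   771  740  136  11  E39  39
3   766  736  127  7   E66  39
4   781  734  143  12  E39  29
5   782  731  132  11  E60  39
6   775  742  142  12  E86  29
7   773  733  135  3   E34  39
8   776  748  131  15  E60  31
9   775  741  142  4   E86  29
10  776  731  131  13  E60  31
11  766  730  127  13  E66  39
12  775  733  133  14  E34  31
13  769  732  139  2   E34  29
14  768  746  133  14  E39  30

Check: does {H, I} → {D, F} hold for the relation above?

Yes

(H=E66, I=31): row 1 → {D,F} = (780, 129) ✓
(H=E39, I=39): row 2 → {D,F} = (771, 136) ✓
(H=E66, I=39): rows 3, 11 → {D,F} = (766, 127), (766, 127) ✓
(H=E39, I=29): row 4 → {D,F} = (781, 143) ✓
(H=E60, I=39): row 5 → {D,F} = (782, 132) ✓
(H=E86, I=29): rows 6, 9 → {D,F} = (775, 142), (775, 142) ✓
(H=E34, I=39): row 7 → {D,F} = (773, 135) ✓
(H=E60, I=31): rows 8, 10 → {D,F} = (776, 131), (776, 131) ✓
(H=E34, I=31): row 12 → {D,F} = (775, 133) ✓
(H=E34, I=29): row 13 → {D,F} = (769, 139) ✓
(H=E39, I=30): row 14 → {D,F} = (768, 133) ✓
Every {H, I} value is associated with a single {D, F} value, so {H, I} → {D, F} holds.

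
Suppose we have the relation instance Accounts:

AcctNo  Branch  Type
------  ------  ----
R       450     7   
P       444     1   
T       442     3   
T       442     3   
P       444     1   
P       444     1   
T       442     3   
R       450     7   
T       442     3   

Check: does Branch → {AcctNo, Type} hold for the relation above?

Yes

Branch=450: 2 rows → {AcctNo,Type} = (R, 7), (R, 7) ✓
Branch=444: 3 rows → {AcctNo,Type} = (P, 1), (P, 1), (P, 1) ✓
Branch=442: 4 rows → {AcctNo,Type} = (T, 3), (T, 3), (T, 3), (T, 3) ✓
Every Branch value is associated with a single {AcctNo, Type} value, so Branch → {AcctNo, Type} holds.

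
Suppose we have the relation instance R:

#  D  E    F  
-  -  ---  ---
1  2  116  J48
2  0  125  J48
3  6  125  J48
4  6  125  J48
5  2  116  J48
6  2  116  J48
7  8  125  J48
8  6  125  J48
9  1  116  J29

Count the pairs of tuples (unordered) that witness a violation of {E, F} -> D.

(E=116, F=J48): all 3 rows agree on D — 0 pairs.
(E=125, F=J48): violating pairs (2,3), (2,4), (2,7), (2,8), (3,7), (4,7), (7,8) — 7 pairs.

7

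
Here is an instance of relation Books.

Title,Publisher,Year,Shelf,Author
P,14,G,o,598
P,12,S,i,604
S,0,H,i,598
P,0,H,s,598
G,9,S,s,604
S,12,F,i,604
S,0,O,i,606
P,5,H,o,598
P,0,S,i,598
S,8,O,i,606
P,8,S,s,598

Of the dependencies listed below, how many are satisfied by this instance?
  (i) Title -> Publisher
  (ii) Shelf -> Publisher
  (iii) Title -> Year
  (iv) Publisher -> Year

0

(i) Title -> Publisher: Title=P: 6 rows → Publisher takes values {14, 12, 0, 5, 8} — violation; Title=S: 4 rows → Publisher takes values {0, 12, 8} — violation — fails.
(ii) Shelf -> Publisher: Shelf=o: 2 rows → Publisher takes values {14, 5} — violation; Shelf=i: 6 rows → Publisher takes values {12, 0, 8} — violation; Shelf=s: 3 rows → Publisher takes values {0, 9, 8} — violation — fails.
(iii) Title -> Year: Title=P: 6 rows → Year takes values {G, S, H} — violation; Title=S: 4 rows → Year takes values {H, F, O} — violation — fails.
(iv) Publisher -> Year: Publisher=12: 2 rows → Year takes values {S, F} — violation; Publisher=0: 4 rows → Year takes values {H, O, S} — violation; Publisher=8: 2 rows → Year takes values {O, S} — violation — fails.
None of the 4 dependencies hold.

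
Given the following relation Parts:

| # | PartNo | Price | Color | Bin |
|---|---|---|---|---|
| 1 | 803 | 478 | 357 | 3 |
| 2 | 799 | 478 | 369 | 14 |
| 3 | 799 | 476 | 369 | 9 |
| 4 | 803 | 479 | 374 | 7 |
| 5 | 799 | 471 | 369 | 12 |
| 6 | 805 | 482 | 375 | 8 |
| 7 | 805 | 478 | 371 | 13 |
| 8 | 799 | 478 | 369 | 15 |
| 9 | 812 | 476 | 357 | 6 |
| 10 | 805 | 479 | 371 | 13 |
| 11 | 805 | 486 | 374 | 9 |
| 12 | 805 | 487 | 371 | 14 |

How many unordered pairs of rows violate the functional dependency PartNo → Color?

8

PartNo=803: violating pairs (1,4) — 1 pair.
PartNo=799: all 4 rows agree on Color — 0 pairs.
PartNo=805: violating pairs (6,7), (6,10), (6,11), (6,12), (7,11), (10,11), (11,12) — 7 pairs.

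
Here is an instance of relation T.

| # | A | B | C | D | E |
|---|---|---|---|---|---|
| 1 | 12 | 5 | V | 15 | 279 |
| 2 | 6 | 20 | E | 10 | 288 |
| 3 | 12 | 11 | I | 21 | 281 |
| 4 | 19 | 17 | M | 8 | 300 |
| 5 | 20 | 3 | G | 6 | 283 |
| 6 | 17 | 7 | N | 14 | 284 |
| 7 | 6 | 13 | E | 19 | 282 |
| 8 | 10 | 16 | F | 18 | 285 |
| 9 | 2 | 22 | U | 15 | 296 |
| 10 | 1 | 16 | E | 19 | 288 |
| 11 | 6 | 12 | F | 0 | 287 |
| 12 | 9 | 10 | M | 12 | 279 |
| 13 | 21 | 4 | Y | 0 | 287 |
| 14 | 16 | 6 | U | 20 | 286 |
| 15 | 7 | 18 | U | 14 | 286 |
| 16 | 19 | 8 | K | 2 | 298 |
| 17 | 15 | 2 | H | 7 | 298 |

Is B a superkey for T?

No

Rows 8 and 10 have the same B value B=16 but are distinct tuples, so B does not determine every attribute — not a superkey.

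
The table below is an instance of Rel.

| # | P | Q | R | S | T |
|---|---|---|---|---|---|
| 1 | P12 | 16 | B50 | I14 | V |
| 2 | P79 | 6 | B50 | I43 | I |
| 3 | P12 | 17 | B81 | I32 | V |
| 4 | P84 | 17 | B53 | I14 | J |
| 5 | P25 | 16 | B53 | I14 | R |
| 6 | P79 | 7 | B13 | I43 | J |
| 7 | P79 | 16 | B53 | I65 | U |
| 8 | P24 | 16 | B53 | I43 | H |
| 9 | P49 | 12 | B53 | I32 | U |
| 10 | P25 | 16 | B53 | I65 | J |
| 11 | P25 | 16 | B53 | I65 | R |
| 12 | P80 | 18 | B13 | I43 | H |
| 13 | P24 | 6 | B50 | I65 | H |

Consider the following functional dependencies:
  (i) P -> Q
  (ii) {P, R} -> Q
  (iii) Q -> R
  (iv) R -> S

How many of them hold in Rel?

1

(i) P -> Q: P=P12: rows 1, 3 → Q takes values {16, 17} — violation; P=P79: rows 2, 6, 7 → Q takes values {6, 7, 16} — violation; P=P24: rows 8, 13 → Q takes values {16, 6} — violation — fails.
(ii) {P, R} -> Q: every LHS value maps to a single RHS value — holds.
(iii) Q -> R: Q=16: rows 1, 5, 7, 8, 10, 11 → R takes values {B50, B53} — violation; Q=17: rows 3, 4 → R takes values {B81, B53} — violation — fails.
(iv) R -> S: R=B50: rows 1, 2, 13 → S takes values {I14, I43, I65} — violation; R=B53: rows 4, 5, 7, 8, 9, 10, 11 → S takes values {I14, I65, I43, I32} — violation — fails.
1 of the 4 dependencies holds.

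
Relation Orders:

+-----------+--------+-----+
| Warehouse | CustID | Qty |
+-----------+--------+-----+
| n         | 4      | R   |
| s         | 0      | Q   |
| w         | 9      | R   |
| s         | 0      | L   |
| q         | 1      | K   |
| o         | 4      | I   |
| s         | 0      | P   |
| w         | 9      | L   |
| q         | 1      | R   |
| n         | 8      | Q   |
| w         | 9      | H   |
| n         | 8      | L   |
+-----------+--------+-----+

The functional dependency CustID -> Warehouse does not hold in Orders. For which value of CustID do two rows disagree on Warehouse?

CustID=4: 2 rows → Warehouse takes values {n, o} — violation
CustID=0: 3 rows → Warehouse = s, s, s ✓
CustID=9: 3 rows → Warehouse = w, w, w ✓
CustID=1: 2 rows → Warehouse = q, q ✓
CustID=8: 2 rows → Warehouse = n, n ✓
The only CustID value with inconsistent Warehouse is CustID=4.

4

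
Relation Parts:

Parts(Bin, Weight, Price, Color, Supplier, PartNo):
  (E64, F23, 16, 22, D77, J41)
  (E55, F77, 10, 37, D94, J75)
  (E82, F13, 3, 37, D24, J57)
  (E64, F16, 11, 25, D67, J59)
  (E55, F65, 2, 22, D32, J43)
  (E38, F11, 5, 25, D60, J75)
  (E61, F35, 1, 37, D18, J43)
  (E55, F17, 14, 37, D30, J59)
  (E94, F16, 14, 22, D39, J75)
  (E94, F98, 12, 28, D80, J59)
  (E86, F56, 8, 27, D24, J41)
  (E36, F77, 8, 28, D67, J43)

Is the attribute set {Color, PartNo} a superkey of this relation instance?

Yes

All 12 rows have distinct {Color, PartNo} values, so {Color, PartNo} → (all attributes) holds and {Color, PartNo} is a superkey.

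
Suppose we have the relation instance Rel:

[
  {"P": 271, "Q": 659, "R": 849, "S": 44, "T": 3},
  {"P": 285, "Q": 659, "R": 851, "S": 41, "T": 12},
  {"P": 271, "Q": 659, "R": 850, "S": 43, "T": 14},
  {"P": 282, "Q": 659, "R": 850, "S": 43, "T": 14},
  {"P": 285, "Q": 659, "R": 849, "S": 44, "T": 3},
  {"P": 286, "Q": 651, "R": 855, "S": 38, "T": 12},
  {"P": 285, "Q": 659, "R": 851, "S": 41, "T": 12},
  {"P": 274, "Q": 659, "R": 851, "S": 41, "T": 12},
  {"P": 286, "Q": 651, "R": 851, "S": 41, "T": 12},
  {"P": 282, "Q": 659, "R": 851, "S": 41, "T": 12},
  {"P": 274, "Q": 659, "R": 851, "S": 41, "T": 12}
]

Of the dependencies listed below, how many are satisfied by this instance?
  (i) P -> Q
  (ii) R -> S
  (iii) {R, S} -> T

(i) P -> Q: every LHS value maps to a single RHS value — holds.
(ii) R -> S: every LHS value maps to a single RHS value — holds.
(iii) {R, S} -> T: every LHS value maps to a single RHS value — holds.
3 of the 3 dependencies hold.

3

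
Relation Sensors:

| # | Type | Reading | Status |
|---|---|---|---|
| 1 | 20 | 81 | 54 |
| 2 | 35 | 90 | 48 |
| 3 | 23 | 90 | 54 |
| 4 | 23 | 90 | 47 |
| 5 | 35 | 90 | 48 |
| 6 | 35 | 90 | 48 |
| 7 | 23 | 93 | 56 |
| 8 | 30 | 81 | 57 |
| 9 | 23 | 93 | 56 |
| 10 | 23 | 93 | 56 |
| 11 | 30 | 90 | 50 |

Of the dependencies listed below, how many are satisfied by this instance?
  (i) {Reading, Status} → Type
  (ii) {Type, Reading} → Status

(i) {Reading, Status} → Type: every LHS value maps to a single RHS value — holds.
(ii) {Type, Reading} → Status: (Type=23, Reading=90): rows 3, 4 → Status takes values {54, 47} — violation — fails.
1 of the 2 dependencies holds.

1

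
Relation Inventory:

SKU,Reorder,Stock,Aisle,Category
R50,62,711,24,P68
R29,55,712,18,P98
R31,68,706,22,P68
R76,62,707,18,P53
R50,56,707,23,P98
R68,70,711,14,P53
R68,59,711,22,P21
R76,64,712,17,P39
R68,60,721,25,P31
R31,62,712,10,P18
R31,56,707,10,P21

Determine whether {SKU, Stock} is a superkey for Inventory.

No

Two distinct rows share (SKU=R68, Stock=711), so {SKU, Stock} does not determine every attribute — not a superkey.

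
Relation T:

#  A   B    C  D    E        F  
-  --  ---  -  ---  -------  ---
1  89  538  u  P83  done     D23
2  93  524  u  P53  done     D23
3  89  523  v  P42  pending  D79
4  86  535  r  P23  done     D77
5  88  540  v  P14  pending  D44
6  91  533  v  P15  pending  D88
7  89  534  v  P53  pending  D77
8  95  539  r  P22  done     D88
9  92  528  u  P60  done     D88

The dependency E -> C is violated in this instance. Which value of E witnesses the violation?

done

E=done: rows 1, 2, 4, 8, 9 → C takes values {u, r} — violation
E=pending: rows 3, 5, 6, 7 → C = v, v, v, v ✓
The only E value with inconsistent C is E=done.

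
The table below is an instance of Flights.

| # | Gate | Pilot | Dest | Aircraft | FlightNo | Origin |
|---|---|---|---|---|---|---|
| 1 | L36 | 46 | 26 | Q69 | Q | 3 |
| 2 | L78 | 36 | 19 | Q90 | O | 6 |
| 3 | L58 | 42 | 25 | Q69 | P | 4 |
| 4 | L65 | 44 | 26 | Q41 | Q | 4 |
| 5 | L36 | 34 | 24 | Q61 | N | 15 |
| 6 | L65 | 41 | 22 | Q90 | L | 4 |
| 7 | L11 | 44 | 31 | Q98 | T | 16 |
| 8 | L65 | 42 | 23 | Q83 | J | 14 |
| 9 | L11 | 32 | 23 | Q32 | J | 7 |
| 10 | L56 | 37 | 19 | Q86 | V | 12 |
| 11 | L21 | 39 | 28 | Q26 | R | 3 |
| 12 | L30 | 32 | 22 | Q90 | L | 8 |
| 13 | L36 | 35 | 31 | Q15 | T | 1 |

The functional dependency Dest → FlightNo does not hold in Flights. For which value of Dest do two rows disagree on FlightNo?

Dest=26: rows 1, 4 → FlightNo = Q, Q ✓
Dest=19: rows 2, 10 → FlightNo takes values {O, V} — violation
Dest=25: row 3 → FlightNo = P ✓
Dest=24: row 5 → FlightNo = N ✓
Dest=22: rows 6, 12 → FlightNo = L, L ✓
Dest=31: rows 7, 13 → FlightNo = T, T ✓
Dest=23: rows 8, 9 → FlightNo = J, J ✓
Dest=28: row 11 → FlightNo = R ✓
The only Dest value with inconsistent FlightNo is Dest=19.

19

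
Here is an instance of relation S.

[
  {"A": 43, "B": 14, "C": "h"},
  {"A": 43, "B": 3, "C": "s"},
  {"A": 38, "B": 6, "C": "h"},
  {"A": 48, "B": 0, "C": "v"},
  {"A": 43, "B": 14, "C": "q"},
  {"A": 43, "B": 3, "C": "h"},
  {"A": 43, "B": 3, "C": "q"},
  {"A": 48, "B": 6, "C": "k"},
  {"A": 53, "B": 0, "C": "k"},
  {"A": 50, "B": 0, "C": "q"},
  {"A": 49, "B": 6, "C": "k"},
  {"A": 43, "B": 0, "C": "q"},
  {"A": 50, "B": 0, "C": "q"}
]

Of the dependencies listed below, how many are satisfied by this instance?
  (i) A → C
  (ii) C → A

(i) A → C: A=43: 6 rows → C takes values {h, s, q} — violation; A=48: 2 rows → C takes values {v, k} — violation — fails.
(ii) C → A: C=h: 3 rows → A takes values {43, 38} — violation; C=q: 5 rows → A takes values {43, 50} — violation; C=k: 3 rows → A takes values {48, 53, 49} — violation — fails.
None of the 2 dependencies hold.

0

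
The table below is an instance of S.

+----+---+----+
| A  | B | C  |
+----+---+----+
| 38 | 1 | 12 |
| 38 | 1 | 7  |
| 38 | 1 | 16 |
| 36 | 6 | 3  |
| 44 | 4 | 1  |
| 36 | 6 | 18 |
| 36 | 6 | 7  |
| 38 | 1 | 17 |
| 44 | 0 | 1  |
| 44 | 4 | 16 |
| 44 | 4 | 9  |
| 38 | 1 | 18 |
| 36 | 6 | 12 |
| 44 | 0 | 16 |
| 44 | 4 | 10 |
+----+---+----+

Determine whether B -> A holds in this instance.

Yes

B=1: 5 rows → A = 38, 38, 38, 38, 38 ✓
B=6: 4 rows → A = 36, 36, 36, 36 ✓
B=4: 4 rows → A = 44, 44, 44, 44 ✓
B=0: 2 rows → A = 44, 44 ✓
Every B value is associated with a single A value, so B -> A holds.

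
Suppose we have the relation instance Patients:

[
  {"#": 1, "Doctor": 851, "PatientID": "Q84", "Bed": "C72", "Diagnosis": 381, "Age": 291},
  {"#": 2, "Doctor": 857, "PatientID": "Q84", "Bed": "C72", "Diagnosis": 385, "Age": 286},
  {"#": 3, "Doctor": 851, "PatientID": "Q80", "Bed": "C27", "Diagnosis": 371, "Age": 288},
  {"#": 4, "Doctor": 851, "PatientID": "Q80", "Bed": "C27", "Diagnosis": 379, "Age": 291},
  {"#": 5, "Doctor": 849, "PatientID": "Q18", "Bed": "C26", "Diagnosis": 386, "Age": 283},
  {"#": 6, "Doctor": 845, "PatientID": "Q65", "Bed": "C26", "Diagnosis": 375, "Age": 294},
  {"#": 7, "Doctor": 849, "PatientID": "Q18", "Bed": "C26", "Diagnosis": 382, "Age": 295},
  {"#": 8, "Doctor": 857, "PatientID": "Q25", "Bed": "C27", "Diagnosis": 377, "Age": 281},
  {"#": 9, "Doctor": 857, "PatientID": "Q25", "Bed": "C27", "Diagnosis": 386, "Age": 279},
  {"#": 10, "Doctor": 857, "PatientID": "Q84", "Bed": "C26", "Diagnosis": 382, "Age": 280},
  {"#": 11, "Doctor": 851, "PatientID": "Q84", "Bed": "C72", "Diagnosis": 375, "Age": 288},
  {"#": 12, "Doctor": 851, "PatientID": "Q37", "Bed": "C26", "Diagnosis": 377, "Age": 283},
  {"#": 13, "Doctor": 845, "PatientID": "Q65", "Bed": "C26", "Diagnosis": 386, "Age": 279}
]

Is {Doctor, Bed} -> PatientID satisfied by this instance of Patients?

Yes

(Doctor=851, Bed=C72): rows 1, 11 → PatientID = Q84, Q84 ✓
(Doctor=857, Bed=C72): row 2 → PatientID = Q84 ✓
(Doctor=851, Bed=C27): rows 3, 4 → PatientID = Q80, Q80 ✓
(Doctor=849, Bed=C26): rows 5, 7 → PatientID = Q18, Q18 ✓
(Doctor=845, Bed=C26): rows 6, 13 → PatientID = Q65, Q65 ✓
(Doctor=857, Bed=C27): rows 8, 9 → PatientID = Q25, Q25 ✓
(Doctor=857, Bed=C26): row 10 → PatientID = Q84 ✓
(Doctor=851, Bed=C26): row 12 → PatientID = Q37 ✓
Every {Doctor, Bed} value is associated with a single PatientID value, so {Doctor, Bed} -> PatientID holds.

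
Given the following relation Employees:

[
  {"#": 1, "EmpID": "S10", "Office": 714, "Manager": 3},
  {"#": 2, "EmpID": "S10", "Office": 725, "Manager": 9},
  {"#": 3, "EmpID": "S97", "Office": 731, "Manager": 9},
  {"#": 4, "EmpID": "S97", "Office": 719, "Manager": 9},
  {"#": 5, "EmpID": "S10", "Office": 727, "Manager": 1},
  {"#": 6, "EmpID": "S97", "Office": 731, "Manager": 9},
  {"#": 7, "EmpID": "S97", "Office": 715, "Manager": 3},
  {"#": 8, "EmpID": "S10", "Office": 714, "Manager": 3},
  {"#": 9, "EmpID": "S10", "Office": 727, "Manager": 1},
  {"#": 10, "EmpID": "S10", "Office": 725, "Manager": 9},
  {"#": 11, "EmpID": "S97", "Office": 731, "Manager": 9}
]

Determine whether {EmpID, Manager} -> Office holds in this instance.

(EmpID=S10, Manager=3): rows 1, 8 → Office = 714, 714 ✓
(EmpID=S10, Manager=9): rows 2, 10 → Office = 725, 725 ✓
(EmpID=S97, Manager=9): rows 3, 4, 6, 11 → Office takes values {731, 719} — violation
(EmpID=S10, Manager=1): rows 5, 9 → Office = 727, 727 ✓
(EmpID=S97, Manager=3): row 7 → Office = 715 ✓
Two rows agree on {EmpID, Manager} but differ on Office, so {EmpID, Manager} -> Office does not hold.

No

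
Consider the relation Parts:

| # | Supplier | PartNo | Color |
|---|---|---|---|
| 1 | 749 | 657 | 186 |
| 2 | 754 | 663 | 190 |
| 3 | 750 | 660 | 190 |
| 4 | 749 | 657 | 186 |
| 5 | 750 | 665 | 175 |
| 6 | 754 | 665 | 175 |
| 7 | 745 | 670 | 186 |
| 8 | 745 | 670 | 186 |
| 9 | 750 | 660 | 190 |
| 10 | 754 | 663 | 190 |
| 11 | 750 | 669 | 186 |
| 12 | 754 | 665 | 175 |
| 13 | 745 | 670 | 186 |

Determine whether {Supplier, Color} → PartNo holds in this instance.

Yes

(Supplier=749, Color=186): rows 1, 4 → PartNo = 657, 657 ✓
(Supplier=754, Color=190): rows 2, 10 → PartNo = 663, 663 ✓
(Supplier=750, Color=190): rows 3, 9 → PartNo = 660, 660 ✓
(Supplier=750, Color=175): row 5 → PartNo = 665 ✓
(Supplier=754, Color=175): rows 6, 12 → PartNo = 665, 665 ✓
(Supplier=745, Color=186): rows 7, 8, 13 → PartNo = 670, 670, 670 ✓
(Supplier=750, Color=186): row 11 → PartNo = 669 ✓
Every {Supplier, Color} value is associated with a single PartNo value, so {Supplier, Color} → PartNo holds.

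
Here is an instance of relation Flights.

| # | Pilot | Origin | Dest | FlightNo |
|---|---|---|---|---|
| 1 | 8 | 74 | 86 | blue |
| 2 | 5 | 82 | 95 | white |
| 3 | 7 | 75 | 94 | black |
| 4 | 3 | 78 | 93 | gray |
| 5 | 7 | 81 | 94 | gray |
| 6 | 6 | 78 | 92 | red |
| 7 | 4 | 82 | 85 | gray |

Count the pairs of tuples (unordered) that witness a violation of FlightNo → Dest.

FlightNo=gray: violating pairs (4,5), (4,7), (5,7) — 3 pairs.

3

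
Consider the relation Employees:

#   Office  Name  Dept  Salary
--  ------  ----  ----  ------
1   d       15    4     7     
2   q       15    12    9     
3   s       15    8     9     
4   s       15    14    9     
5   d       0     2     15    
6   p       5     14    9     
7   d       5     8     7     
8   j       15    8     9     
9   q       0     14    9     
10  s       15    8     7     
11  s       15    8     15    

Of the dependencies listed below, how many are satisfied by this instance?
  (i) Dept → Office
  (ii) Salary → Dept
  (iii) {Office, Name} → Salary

(i) Dept → Office: Dept=8: rows 3, 7, 8, 10, 11 → Office takes values {s, d, j} — violation; Dept=14: rows 4, 6, 9 → Office takes values {s, p, q} — violation — fails.
(ii) Salary → Dept: Salary=7: rows 1, 7, 10 → Dept takes values {4, 8} — violation; Salary=9: rows 2, 3, 4, 6, 8, 9 → Dept takes values {12, 8, 14} — violation; Salary=15: rows 5, 11 → Dept takes values {2, 8} — violation — fails.
(iii) {Office, Name} → Salary: (Office=s, Name=15): rows 3, 4, 10, 11 → Salary takes values {9, 7, 15} — violation — fails.
None of the 3 dependencies hold.

0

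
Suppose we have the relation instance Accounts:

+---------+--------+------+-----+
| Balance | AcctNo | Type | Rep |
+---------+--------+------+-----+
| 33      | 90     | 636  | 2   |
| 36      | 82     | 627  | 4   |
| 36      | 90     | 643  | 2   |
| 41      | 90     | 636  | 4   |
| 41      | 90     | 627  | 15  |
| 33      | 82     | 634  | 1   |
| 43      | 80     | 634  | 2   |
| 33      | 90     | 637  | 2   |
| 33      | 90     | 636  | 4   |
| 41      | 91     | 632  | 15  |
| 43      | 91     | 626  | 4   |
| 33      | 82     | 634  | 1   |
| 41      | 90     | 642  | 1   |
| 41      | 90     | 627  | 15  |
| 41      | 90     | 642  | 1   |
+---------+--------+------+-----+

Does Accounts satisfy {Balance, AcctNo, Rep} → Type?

No

(Balance=33, AcctNo=90, Rep=2): 2 rows → Type takes values {636, 637} — violation
(Balance=36, AcctNo=82, Rep=4): 1 row → Type = 627 ✓
(Balance=36, AcctNo=90, Rep=2): 1 row → Type = 643 ✓
(Balance=41, AcctNo=90, Rep=4): 1 row → Type = 636 ✓
(Balance=41, AcctNo=90, Rep=15): 2 rows → Type = 627, 627 ✓
(Balance=33, AcctNo=82, Rep=1): 2 rows → Type = 634, 634 ✓
(Balance=43, AcctNo=80, Rep=2): 1 row → Type = 634 ✓
(Balance=33, AcctNo=90, Rep=4): 1 row → Type = 636 ✓
(Balance=41, AcctNo=91, Rep=15): 1 row → Type = 632 ✓
(Balance=43, AcctNo=91, Rep=4): 1 row → Type = 626 ✓
(Balance=41, AcctNo=90, Rep=1): 2 rows → Type = 642, 642 ✓
Two rows agree on {Balance, AcctNo, Rep} but differ on Type, so {Balance, AcctNo, Rep} → Type does not hold.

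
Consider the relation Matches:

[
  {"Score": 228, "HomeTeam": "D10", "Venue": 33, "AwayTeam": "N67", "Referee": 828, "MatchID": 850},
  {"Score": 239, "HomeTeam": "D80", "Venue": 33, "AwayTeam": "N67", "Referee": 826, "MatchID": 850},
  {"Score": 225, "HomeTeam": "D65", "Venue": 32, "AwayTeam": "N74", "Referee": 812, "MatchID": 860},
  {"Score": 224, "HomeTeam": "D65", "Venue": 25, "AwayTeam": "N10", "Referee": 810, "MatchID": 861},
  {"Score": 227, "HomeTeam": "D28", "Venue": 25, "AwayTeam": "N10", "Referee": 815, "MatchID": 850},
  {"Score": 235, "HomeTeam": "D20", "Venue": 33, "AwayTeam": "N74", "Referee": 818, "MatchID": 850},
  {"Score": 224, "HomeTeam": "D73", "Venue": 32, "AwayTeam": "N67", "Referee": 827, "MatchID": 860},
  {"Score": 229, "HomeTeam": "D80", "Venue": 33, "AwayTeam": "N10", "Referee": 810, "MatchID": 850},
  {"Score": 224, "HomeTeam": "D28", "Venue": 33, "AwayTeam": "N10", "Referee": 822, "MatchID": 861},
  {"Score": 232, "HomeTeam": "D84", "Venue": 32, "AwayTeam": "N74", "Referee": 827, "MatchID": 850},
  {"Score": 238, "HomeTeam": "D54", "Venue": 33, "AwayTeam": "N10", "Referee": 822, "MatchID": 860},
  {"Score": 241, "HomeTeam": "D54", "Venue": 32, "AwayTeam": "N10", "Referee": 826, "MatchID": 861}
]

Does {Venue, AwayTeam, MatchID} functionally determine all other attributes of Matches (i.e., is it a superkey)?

Two distinct rows share (Venue=33, AwayTeam=N67, MatchID=850), so {Venue, AwayTeam, MatchID} does not determine every attribute — not a superkey.

No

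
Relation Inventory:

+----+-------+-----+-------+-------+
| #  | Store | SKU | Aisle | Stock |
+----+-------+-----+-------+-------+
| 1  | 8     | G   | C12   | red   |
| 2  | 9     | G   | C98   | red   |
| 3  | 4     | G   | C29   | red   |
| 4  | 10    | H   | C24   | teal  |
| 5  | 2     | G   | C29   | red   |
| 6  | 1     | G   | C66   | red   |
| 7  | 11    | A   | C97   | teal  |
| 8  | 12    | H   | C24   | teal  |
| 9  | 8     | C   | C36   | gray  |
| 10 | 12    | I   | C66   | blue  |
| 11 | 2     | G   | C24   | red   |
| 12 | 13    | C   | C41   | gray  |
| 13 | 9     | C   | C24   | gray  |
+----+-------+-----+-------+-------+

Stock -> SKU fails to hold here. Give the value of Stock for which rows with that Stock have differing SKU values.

teal

Stock=red: rows 1, 2, 3, 5, 6, 11 → SKU = G, G, G, G, G, G ✓
Stock=teal: rows 4, 7, 8 → SKU takes values {H, A} — violation
Stock=gray: rows 9, 12, 13 → SKU = C, C, C ✓
Stock=blue: row 10 → SKU = I ✓
The only Stock value with inconsistent SKU is Stock=teal.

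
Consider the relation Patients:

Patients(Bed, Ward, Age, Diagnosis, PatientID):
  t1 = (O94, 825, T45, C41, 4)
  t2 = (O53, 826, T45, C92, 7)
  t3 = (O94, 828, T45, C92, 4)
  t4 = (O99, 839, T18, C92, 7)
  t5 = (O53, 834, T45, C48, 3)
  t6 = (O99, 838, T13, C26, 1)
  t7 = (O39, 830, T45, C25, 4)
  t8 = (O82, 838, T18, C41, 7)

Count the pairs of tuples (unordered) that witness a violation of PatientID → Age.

2

PatientID=4: all 3 rows agree on Age — 0 pairs.
PatientID=7: violating pairs (2,4), (2,8) — 2 pairs.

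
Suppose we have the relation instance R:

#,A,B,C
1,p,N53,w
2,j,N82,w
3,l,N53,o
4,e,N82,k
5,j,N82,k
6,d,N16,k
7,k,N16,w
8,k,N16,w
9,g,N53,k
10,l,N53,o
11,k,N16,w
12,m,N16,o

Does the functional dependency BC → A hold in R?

No

(B=N53, C=w): row 1 → A = p ✓
(B=N82, C=w): row 2 → A = j ✓
(B=N53, C=o): rows 3, 10 → A = l, l ✓
(B=N82, C=k): rows 4, 5 → A takes values {e, j} — violation
(B=N16, C=k): row 6 → A = d ✓
(B=N16, C=w): rows 7, 8, 11 → A = k, k, k ✓
(B=N53, C=k): row 9 → A = g ✓
(B=N16, C=o): row 12 → A = m ✓
Two rows agree on BC but differ on A, so BC → A does not hold.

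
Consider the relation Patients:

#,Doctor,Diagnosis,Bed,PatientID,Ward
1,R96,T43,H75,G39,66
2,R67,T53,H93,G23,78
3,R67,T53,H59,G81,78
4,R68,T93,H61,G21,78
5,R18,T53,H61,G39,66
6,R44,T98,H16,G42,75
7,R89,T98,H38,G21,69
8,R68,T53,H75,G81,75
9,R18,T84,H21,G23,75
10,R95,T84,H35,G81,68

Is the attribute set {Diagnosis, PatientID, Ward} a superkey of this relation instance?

Yes

All 10 rows have distinct {Diagnosis, PatientID, Ward} values, so {Diagnosis, PatientID, Ward} → (all attributes) holds and {Diagnosis, PatientID, Ward} is a superkey.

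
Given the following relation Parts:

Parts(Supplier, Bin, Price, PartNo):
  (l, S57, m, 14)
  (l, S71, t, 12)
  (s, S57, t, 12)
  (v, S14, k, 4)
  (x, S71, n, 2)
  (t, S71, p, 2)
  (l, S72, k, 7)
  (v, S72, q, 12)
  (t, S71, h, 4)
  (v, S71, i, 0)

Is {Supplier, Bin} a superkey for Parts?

No

Two distinct rows share (Supplier=t, Bin=S71), so {Supplier, Bin} does not determine every attribute — not a superkey.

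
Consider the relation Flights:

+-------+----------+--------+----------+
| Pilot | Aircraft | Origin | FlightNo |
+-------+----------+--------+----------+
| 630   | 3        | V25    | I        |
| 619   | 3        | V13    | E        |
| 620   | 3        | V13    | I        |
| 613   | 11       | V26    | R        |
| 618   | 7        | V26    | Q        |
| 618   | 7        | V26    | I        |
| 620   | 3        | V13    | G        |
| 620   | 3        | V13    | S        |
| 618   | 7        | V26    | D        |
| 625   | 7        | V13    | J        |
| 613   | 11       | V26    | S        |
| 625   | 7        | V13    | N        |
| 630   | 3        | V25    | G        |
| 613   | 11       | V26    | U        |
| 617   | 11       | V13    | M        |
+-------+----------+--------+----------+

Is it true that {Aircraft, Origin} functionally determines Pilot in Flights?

(Aircraft=3, Origin=V25): 2 rows → Pilot = 630, 630 ✓
(Aircraft=3, Origin=V13): 4 rows → Pilot takes values {619, 620} — violation
(Aircraft=11, Origin=V26): 3 rows → Pilot = 613, 613, 613 ✓
(Aircraft=7, Origin=V26): 3 rows → Pilot = 618, 618, 618 ✓
(Aircraft=7, Origin=V13): 2 rows → Pilot = 625, 625 ✓
(Aircraft=11, Origin=V13): 1 row → Pilot = 617 ✓
Two rows agree on {Aircraft, Origin} but differ on Pilot, so {Aircraft, Origin} -> Pilot does not hold.

No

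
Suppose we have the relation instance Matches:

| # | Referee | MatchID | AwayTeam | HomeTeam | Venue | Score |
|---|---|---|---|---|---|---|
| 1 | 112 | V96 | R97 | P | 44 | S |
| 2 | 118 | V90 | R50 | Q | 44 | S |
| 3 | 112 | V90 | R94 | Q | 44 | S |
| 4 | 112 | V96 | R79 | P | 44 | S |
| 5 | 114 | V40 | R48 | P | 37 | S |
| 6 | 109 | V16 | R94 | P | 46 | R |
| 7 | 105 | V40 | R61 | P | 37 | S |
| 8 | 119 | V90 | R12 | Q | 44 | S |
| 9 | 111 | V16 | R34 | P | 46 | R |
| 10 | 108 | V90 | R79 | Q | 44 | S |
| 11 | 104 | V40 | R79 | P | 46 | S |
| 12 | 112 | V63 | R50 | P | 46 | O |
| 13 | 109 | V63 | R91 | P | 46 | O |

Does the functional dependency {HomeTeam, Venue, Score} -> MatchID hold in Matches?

(HomeTeam=P, Venue=44, Score=S): rows 1, 4 → MatchID = V96, V96 ✓
(HomeTeam=Q, Venue=44, Score=S): rows 2, 3, 8, 10 → MatchID = V90, V90, V90, V90 ✓
(HomeTeam=P, Venue=37, Score=S): rows 5, 7 → MatchID = V40, V40 ✓
(HomeTeam=P, Venue=46, Score=R): rows 6, 9 → MatchID = V16, V16 ✓
(HomeTeam=P, Venue=46, Score=S): row 11 → MatchID = V40 ✓
(HomeTeam=P, Venue=46, Score=O): rows 12, 13 → MatchID = V63, V63 ✓
Every {HomeTeam, Venue, Score} value is associated with a single MatchID value, so {HomeTeam, Venue, Score} -> MatchID holds.

Yes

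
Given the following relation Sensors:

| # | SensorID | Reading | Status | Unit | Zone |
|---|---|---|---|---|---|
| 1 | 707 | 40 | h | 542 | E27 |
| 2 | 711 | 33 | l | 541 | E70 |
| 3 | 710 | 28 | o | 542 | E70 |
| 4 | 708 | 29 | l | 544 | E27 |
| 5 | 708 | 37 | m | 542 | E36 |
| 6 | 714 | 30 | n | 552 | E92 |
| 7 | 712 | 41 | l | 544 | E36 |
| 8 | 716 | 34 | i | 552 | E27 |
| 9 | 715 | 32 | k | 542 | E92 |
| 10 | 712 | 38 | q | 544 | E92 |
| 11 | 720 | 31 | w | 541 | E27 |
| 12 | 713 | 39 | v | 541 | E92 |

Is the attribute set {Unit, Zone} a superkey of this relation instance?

Yes

All 12 rows have distinct {Unit, Zone} values, so {Unit, Zone} → (all attributes) holds and {Unit, Zone} is a superkey.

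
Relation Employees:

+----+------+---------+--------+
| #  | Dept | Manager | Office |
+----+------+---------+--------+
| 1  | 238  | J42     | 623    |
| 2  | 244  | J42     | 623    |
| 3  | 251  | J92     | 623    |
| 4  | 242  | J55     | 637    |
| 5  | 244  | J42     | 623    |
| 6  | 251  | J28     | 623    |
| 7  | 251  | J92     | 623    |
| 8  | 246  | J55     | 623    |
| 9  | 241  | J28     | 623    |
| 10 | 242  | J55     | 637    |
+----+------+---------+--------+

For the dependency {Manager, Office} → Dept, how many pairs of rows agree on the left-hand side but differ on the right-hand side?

3

(Manager=J42, Office=623): violating pairs (1,2), (1,5) — 2 pairs.
(Manager=J92, Office=623): all 2 rows agree on Dept — 0 pairs.
(Manager=J55, Office=637): all 2 rows agree on Dept — 0 pairs.
(Manager=J28, Office=623): violating pairs (6,9) — 1 pair.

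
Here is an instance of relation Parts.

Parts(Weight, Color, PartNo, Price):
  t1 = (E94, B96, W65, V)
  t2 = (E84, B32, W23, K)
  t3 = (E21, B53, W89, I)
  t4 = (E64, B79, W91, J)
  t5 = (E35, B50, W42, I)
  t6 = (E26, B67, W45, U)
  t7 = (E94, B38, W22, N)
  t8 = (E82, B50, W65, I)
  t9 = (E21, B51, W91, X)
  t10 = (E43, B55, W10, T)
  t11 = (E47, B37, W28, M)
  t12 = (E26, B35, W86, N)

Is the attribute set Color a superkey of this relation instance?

No

Rows 5 and 8 have the same Color value Color=B50 but are distinct tuples, so Color does not determine every attribute — not a superkey.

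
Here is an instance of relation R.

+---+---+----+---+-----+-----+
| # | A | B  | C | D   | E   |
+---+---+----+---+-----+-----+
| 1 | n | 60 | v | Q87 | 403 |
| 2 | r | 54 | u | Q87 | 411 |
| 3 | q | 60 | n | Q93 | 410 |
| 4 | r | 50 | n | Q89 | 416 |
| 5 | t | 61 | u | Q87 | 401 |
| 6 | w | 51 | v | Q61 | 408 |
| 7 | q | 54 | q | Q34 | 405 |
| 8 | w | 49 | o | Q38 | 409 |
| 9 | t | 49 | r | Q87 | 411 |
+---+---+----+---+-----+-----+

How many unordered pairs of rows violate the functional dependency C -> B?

3

C=v: violating pairs (1,6) — 1 pair.
C=u: violating pairs (2,5) — 1 pair.
C=n: violating pairs (3,4) — 1 pair.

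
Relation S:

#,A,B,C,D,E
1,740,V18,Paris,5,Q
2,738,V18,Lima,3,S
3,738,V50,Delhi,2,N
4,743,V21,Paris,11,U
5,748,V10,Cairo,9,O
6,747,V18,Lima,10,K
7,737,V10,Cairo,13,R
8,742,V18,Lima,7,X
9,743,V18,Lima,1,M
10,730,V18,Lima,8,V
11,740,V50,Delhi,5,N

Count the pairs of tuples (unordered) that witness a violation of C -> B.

1

C=Paris: violating pairs (1,4) — 1 pair.
C=Lima: all 5 rows agree on B — 0 pairs.
C=Delhi: all 2 rows agree on B — 0 pairs.
C=Cairo: all 2 rows agree on B — 0 pairs.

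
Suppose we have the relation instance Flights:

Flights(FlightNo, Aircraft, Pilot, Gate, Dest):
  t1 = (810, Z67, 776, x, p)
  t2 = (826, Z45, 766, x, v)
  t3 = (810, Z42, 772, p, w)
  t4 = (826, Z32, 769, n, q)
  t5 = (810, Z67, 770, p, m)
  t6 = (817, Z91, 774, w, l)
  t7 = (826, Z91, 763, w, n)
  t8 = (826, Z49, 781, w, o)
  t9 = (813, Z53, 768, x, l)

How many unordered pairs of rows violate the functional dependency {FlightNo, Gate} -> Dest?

2

(FlightNo=810, Gate=p): violating pairs (3,5) — 1 pair.
(FlightNo=826, Gate=w): violating pairs (7,8) — 1 pair.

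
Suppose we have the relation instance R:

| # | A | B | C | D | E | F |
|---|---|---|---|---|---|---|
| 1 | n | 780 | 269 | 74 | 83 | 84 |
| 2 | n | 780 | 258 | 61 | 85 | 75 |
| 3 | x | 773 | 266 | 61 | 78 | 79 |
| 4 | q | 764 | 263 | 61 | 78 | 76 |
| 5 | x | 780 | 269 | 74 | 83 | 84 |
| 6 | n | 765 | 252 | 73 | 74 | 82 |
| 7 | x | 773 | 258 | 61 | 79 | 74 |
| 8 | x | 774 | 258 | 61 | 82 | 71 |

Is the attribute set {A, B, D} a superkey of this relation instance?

Rows 3 and 7 have the same {A, B, D} value (A=x, B=773, D=61) but are distinct tuples, so {A, B, D} does not determine every attribute — not a superkey.

No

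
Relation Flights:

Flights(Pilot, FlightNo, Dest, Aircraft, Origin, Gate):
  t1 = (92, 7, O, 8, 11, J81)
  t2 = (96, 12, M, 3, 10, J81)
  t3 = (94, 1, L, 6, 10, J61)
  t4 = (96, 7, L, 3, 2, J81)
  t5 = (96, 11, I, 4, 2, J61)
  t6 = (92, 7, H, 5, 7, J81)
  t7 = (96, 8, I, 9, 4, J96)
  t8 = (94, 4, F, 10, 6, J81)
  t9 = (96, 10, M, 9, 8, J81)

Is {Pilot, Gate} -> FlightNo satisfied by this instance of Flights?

No

(Pilot=92, Gate=J81): rows 1, 6 → FlightNo = 7, 7 ✓
(Pilot=96, Gate=J81): rows 2, 4, 9 → FlightNo takes values {12, 7, 10} — violation
(Pilot=94, Gate=J61): row 3 → FlightNo = 1 ✓
(Pilot=96, Gate=J61): row 5 → FlightNo = 11 ✓
(Pilot=96, Gate=J96): row 7 → FlightNo = 8 ✓
(Pilot=94, Gate=J81): row 8 → FlightNo = 4 ✓
Two rows agree on {Pilot, Gate} but differ on FlightNo, so {Pilot, Gate} -> FlightNo does not hold.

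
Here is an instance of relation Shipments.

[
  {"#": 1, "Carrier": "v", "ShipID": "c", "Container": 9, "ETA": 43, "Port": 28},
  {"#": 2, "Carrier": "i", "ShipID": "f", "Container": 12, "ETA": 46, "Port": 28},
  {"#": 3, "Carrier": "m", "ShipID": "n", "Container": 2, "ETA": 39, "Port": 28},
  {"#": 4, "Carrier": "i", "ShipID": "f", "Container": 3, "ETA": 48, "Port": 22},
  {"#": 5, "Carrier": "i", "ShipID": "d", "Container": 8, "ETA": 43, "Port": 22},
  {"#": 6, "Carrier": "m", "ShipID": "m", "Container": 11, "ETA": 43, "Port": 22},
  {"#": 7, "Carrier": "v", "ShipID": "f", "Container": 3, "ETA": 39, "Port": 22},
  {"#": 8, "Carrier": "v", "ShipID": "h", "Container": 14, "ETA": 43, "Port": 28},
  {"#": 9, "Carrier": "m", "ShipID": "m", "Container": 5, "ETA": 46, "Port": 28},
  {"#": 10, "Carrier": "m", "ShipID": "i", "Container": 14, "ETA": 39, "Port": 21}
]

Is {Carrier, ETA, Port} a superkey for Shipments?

No

Rows 1 and 8 have the same {Carrier, ETA, Port} value (Carrier=v, ETA=43, Port=28) but are distinct tuples, so {Carrier, ETA, Port} does not determine every attribute — not a superkey.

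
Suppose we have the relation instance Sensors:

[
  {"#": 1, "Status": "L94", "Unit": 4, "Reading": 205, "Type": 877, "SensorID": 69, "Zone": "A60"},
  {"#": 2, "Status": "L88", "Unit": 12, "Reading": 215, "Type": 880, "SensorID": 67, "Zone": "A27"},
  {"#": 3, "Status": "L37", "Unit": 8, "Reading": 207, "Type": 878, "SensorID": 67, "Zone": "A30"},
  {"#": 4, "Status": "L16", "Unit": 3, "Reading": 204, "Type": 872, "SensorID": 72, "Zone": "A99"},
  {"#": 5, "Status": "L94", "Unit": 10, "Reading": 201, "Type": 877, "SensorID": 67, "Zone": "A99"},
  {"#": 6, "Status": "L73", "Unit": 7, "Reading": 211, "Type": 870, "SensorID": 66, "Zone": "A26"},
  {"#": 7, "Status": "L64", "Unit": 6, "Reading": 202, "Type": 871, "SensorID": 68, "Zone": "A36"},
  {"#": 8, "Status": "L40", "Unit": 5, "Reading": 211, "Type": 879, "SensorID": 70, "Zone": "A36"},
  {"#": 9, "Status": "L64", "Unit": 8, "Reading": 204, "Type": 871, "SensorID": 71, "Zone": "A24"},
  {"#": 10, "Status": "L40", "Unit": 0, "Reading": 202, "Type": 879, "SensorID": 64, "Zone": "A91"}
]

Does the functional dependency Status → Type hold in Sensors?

Status=L94: rows 1, 5 → Type = 877, 877 ✓
Status=L88: row 2 → Type = 880 ✓
Status=L37: row 3 → Type = 878 ✓
Status=L16: row 4 → Type = 872 ✓
Status=L73: row 6 → Type = 870 ✓
Status=L64: rows 7, 9 → Type = 871, 871 ✓
Status=L40: rows 8, 10 → Type = 879, 879 ✓
Every Status value is associated with a single Type value, so Status → Type holds.

Yes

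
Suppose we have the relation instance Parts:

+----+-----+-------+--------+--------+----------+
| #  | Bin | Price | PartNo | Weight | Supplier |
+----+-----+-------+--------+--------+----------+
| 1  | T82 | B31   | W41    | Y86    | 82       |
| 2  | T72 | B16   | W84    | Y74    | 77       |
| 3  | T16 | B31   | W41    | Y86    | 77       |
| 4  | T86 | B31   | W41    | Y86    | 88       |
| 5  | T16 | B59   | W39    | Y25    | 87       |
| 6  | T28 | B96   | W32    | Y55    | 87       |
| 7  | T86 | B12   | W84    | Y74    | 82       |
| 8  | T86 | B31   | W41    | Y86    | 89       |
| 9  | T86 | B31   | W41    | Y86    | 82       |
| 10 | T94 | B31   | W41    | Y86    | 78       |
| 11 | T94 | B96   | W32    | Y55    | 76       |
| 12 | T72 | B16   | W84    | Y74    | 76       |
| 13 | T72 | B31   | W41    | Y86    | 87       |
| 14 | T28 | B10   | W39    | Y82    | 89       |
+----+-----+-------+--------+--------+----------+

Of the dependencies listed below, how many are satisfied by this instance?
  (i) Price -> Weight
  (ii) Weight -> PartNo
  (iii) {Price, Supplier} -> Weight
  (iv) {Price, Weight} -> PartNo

4

(i) Price -> Weight: every LHS value maps to a single RHS value — holds.
(ii) Weight -> PartNo: every LHS value maps to a single RHS value — holds.
(iii) {Price, Supplier} -> Weight: every LHS value maps to a single RHS value — holds.
(iv) {Price, Weight} -> PartNo: every LHS value maps to a single RHS value — holds.
4 of the 4 dependencies hold.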